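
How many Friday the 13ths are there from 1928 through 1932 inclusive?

10

Friday-the-13ths by year:
1928: Jan, Apr, Jul
1929: Sep, Dec
1930: Jun
1931: Feb, Mar, Nov
1932: May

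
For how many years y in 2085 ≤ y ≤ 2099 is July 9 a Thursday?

Day of week of July 9 in each year:
2085: Mon, 2086: Tue, 2087: Wed, 2088: Fri, 2089: Sat, 2090: Sun, 2091: Mon, 2092: Wed, 2093: Thu ✓, 2094: Fri, 2095: Sat, 2096: Mon, 2097: Tue, 2098: Wed, 2099: Thu ✓
Thursdays: 2093, 2099.

2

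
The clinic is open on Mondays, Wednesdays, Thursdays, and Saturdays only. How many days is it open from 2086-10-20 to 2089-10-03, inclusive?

2086-10-20 is a Sunday.
The range spans 1080 days (inclusive of both endpoints).
1080 = 7 × 154 + 2, so there are 154 full weeks plus 2 extra days.
Each full week contributes 4 days from the set (Mon, Wed, Thu, Sat): 154 × 4 = 616.
The 2 extra days are Sun, Mon — 1 of them qualifies.
Total: 616 + 1 = 617.

617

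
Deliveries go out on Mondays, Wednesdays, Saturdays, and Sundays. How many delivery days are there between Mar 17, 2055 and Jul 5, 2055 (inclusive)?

64

Mar 17, 2055 is a Wednesday.
The range spans 111 days (inclusive of both endpoints).
111 = 7 × 15 + 6, so there are 15 full weeks plus 6 extra days.
Each full week contributes 4 days from the set (Mon, Wed, Sat, Sun): 15 × 4 = 60.
The 6 extra days are Wednesday, Thursday, Friday, Saturday, Sunday, Monday — 4 of them qualify.
Total: 60 + 4 = 64.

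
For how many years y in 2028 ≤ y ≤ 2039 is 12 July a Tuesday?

2

Day of week of July 12 in each year:
2028: Wed, 2029: Thu, 2030: Fri, 2031: Sat, 2032: Mon, 2033: Tue ✓, 2034: Wed, 2035: Thu, 2036: Sat, 2037: Sun, 2038: Mon, 2039: Tue ✓
Tuesdays: 2033, 2039.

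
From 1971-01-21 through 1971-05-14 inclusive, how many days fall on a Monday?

1971-01-21 is a Thursday.
From 1971-01-21 to 1971-05-14 is 114 days inclusive.
114 = 7 × 16 + 2, so there are 16 full weeks plus 2 extra days.
Each full week contributes one Monday: 16 so far.
The 2 extra days are Thursday, Friday — none qualify.
Total: 16 + 0 = 16.

16 Mondays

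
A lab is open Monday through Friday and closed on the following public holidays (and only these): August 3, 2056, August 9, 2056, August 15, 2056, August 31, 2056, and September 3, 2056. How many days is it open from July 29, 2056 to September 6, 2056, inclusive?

July 29, 2056 is a Saturday.
The range spans 40 days (inclusive of both endpoints).
40 = 7 × 5 + 5, so there are 5 full weeks plus 5 extra days.
Each full week contributes 5 weekdays (Mon–Fri): 5 × 5 = 25.
The 5 extra days are Sat, Sun, Mon, Tue, Wed — 3 of them qualify.
Total: 25 + 3 = 28.
Holidays: August 3, 2056 (Thu); August 9, 2056 (Wed); August 15, 2056 (Tue); August 31, 2056 (Thu); September 3, 2056 (Sun).
4 of the 5 holidays fall on weekdays; the rest are weekends and were already excluded.
Business days: 28 − 4 = 24.

24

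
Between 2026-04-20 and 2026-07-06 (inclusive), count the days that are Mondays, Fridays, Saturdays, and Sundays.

45

2026-04-20 is a Monday.
The range spans 78 days (inclusive of both endpoints).
78 = 7 × 11 + 1, so there are 11 full weeks plus 1 extra day.
Each full week contributes 4 days from the set (Mon, Fri, Sat, Sun): 11 × 4 = 44.
The 1 extra day is Mon — 1 of them qualifies.
Total: 44 + 1 = 45.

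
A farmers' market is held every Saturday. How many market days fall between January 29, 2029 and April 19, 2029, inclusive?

11

January 29, 2029 is a Monday.
The range spans 81 days (inclusive of both endpoints).
81 = 7 × 11 + 4, so there are 11 full weeks plus 4 extra days.
Each full week contributes one Saturday: 11 so far.
The 4 extra days are Monday, Tuesday, Wednesday, Thursday — none qualify.
Total: 11 + 0 = 11.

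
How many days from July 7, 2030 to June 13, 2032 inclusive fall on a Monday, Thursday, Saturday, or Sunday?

405

July 7, 2030 is a Sunday.
That's 708 days from start to end, counting both.
708 = 7 × 101 + 1, so there are 101 full weeks plus 1 extra day.
Each full week contributes 4 days from the set (Mon, Thu, Sat, Sun): 101 × 4 = 404.
The 1 extra day is Sunday — 1 of them qualifies.
Total: 404 + 1 = 405.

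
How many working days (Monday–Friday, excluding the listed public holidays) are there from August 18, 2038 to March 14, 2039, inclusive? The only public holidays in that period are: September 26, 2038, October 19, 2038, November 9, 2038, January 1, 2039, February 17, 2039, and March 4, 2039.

August 18, 2038 is a Wednesday.
That's 209 days from start to end, counting both.
209 = 7 × 29 + 6, so there are 29 full weeks plus 6 extra days.
Each full week contributes 5 weekdays (Mon–Fri): 29 × 5 = 145.
The 6 extra days are Wednesday, Thursday, Friday, Saturday, Sunday, Monday — 4 of them qualify.
Total: 145 + 4 = 149.
Holidays: September 26, 2038 (Sun); October 19, 2038 (Tue); November 9, 2038 (Tue); January 1, 2039 (Sat); February 17, 2039 (Thu); March 4, 2039 (Fri).
4 of the 6 holidays fall on weekdays; the rest are weekends and were already excluded.
Business days: 149 − 4 = 145.

145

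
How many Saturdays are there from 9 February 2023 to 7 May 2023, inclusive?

13 Saturdays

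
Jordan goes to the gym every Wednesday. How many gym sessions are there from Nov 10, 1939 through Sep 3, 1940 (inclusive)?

42

Nov 10, 1939 is a Friday.
That's 299 days from start to end, counting both.
299 = 7 × 42 + 5, so there are 42 full weeks plus 5 extra days.
Each full week contributes one Wednesday: 42 so far.
The 5 extra days are Friday, Saturday, Sunday, Monday, Tuesday — none qualify.
Total: 42 + 0 = 42.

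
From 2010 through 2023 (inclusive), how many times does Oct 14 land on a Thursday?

2

Day of week of October 14 in each year:
2010: Thu ✓, 2011: Fri, 2012: Sun, 2013: Mon, 2014: Tue, 2015: Wed, 2016: Fri, 2017: Sat, 2018: Sun, 2019: Mon, 2020: Wed, 2021: Thu ✓, 2022: Fri, 2023: Sat
Thursdays: 2010, 2021.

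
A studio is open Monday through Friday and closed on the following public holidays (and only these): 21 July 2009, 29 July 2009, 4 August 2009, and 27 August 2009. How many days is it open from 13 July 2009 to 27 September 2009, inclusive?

13 July 2009 is a Monday.
From 13 July 2009 to 27 September 2009 is 77 days inclusive.
77 = 7 × 11, so the span is exactly 11 full weeks.
Each full week contributes 5 weekdays (Mon–Fri): 11 × 5 = 55.
Total: 55.
Holidays: 21 July 2009 (Tue); 29 July 2009 (Wed); 4 August 2009 (Tue); 27 August 2009 (Thu).
All 4 holidays fall on weekdays, so subtract 4.
Business days: 55 − 4 = 51.

51 working days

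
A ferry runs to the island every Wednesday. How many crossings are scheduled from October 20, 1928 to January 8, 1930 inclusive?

October 20, 1928 is a Saturday.
From October 20, 1928 to January 8, 1930 is 446 days inclusive.
446 = 7 × 63 + 5, so there are 63 full weeks plus 5 extra days.
Each full week contributes one Wednesday: 63 so far.
The 5 extra days are Saturday, Sunday, Monday, Tuesday, Wednesday — 1 of them qualifies.
Total: 63 + 1 = 64.

64 Wednesdays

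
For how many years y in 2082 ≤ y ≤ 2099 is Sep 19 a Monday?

Day of week of September 19 in each year:
2082: Sat, 2083: Sun, 2084: Tue, 2085: Wed, 2086: Thu, 2087: Fri, 2088: Sun, 2089: Mon ✓, 2090: Tue, 2091: Wed, 2092: Fri, 2093: Sat, 2094: Sun, 2095: Mon ✓, 2096: Wed, 2097: Thu, 2098: Fri, 2099: Sat
Mondays: 2089, 2095.

2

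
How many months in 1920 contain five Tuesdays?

4

A month has five Tuesdays exactly when Tuesday falls within its first (length − 28) days.
Jan: 31 days, starts Thu → 5 of Thu, Fri, Sat
Feb: 29 days, starts Sun → 5 of Sun
Mar: 31 days, starts Mon → 5 of Mon, Tue, Wed ✓
Apr: 30 days, starts Thu → 5 of Thu, Fri
May: 31 days, starts Sat → 5 of Sat, Sun, Mon
Jun: 30 days, starts Tue → 5 of Tue, Wed ✓
Jul: 31 days, starts Thu → 5 of Thu, Fri, Sat
Aug: 31 days, starts Sun → 5 of Sun, Mon, Tue ✓
Sep: 30 days, starts Wed → 5 of Wed, Thu
Oct: 31 days, starts Fri → 5 of Fri, Sat, Sun
Nov: 30 days, starts Mon → 5 of Mon, Tue ✓
Dec: 31 days, starts Wed → 5 of Wed, Thu, Fri
Months with five Tuesdays: Mar, Jun, Aug, Nov.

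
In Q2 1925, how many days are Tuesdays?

April 1, 1925 is a Wednesday.
That's 91 days from start to end, counting both.
91 = 7 × 13, so the span is exactly 13 full weeks.
Each full week contributes one Tuesday: 13 so far.

13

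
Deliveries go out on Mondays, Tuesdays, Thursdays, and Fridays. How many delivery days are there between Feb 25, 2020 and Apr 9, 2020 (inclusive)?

Feb 25, 2020 is a Tuesday.
From Feb 25, 2020 to Apr 9, 2020 is 45 days inclusive.
45 = 7 × 6 + 3, so there are 6 full weeks plus 3 extra days.
Each full week contributes 4 days from the set (Mon, Tue, Thu, Fri): 6 × 4 = 24.
The 3 extra days are Tuesday, Wednesday, Thursday — 2 of them qualify.
Total: 24 + 2 = 26.

26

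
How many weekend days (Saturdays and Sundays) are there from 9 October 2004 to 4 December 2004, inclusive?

9 October 2004 is a Saturday.
That's 57 days from start to end, counting both.
57 = 7 × 8 + 1, so there are 8 full weeks plus 1 extra day.
Each full week contributes 2 weekend days (Sat, Sun): 8 × 2 = 16.
The 1 extra day is Saturday — 1 of them qualifies.
Total: 16 + 1 = 17.

17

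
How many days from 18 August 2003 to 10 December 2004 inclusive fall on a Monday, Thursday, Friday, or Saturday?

275

18 August 2003 is a Monday.
The range spans 481 days (inclusive of both endpoints).
481 = 7 × 68 + 5, so there are 68 full weeks plus 5 extra days.
Each full week contributes 4 days from the set (Mon, Thu, Fri, Sat): 68 × 4 = 272.
The 5 extra days are Mon, Tue, Wed, Thu, Fri — 3 of them qualify.
Total: 272 + 3 = 275.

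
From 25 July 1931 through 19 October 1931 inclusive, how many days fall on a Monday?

25 July 1931 is a Saturday.
From 25 July 1931 to 19 October 1931 is 87 days inclusive.
87 = 7 × 12 + 3, so there are 12 full weeks plus 3 extra days.
Each full week contributes one Monday: 12 so far.
The 3 extra days are Sat, Sun, Mon — 1 of them qualifies.
Total: 12 + 1 = 13.

13 Mondays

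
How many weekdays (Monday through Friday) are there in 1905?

1905-01-01 is a Sunday.
From 1905-01-01 to 1905-12-31 is 365 days inclusive.
365 = 7 × 52 + 1, so there are 52 full weeks plus 1 extra day.
Each full week contributes 5 weekdays (Mon–Fri): 52 × 5 = 260.
The 1 extra day is Sunday — none qualify.
Total: 260 + 0 = 260.

260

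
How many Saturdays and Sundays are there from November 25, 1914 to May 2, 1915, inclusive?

46

November 25, 1914 is a Wednesday.
From November 25, 1914 to May 2, 1915 is 159 days inclusive.
159 = 7 × 22 + 5, so there are 22 full weeks plus 5 extra days.
Each full week contributes 2 weekend days (Sat, Sun): 22 × 2 = 44.
The 5 extra days are Wednesday, Thursday, Friday, Saturday, Sunday — 2 of them qualify.
Total: 44 + 2 = 46.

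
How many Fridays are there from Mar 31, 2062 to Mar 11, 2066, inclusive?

206

Mar 31, 2062 is a Friday.
That's 1442 days from start to end, counting both.
1442 = 7 × 206, so the span is exactly 206 full weeks.
Each full week contributes one Friday: 206 so far.
Total: 206.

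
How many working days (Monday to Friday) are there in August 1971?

1971-08-01 is a Sunday.
The range spans 31 days (inclusive of both endpoints).
31 = 7 × 4 + 3, so there are 4 full weeks plus 3 extra days.
Each full week contributes 5 weekdays (Mon–Fri): 4 × 5 = 20.
The 3 extra days are Sun, Mon, Tue — 2 of them qualify.
Total: 20 + 2 = 22.

22 weekdays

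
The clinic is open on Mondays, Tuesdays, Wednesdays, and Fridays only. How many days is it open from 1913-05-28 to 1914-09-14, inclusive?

271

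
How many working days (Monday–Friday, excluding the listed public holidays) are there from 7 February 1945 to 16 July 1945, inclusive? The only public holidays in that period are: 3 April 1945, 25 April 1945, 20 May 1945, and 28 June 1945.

111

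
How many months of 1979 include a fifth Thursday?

4

A month has five Thursdays exactly when Thursday falls within its first (length − 28) days.
Jan: 31 days, starts Mon → 5 of Mon, Tue, Wed
Feb: 28 days, starts Thu → 5 of (none)
Mar: 31 days, starts Thu → 5 of Thu, Fri, Sat ✓
Apr: 30 days, starts Sun → 5 of Sun, Mon
May: 31 days, starts Tue → 5 of Tue, Wed, Thu ✓
Jun: 30 days, starts Fri → 5 of Fri, Sat
Jul: 31 days, starts Sun → 5 of Sun, Mon, Tue
Aug: 31 days, starts Wed → 5 of Wed, Thu, Fri ✓
Sep: 30 days, starts Sat → 5 of Sat, Sun
Oct: 31 days, starts Mon → 5 of Mon, Tue, Wed
Nov: 30 days, starts Thu → 5 of Thu, Fri ✓
Dec: 31 days, starts Sat → 5 of Sat, Sun, Mon
Months with five Thursdays: Mar, May, Aug, Nov.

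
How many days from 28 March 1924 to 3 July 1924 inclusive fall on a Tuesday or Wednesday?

28 March 1924 is a Friday.
That's 98 days from start to end, counting both.
98 = 7 × 14, so the span is exactly 14 full weeks.
Each full week contributes 2 days from the set (Tue, Wed): 14 × 2 = 28.

28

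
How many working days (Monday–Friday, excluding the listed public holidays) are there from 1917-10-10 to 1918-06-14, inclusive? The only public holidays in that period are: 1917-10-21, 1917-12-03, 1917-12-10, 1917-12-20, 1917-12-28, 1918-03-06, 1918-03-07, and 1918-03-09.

172 working days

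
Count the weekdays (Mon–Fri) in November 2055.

November 1, 2055 is a Monday.
That's 30 days from start to end, counting both.
30 = 7 × 4 + 2, so there are 4 full weeks plus 2 extra days.
Each full week contributes 5 weekdays (Mon–Fri): 4 × 5 = 20.
The 2 extra days are Mon, Tue — 2 of them qualify.
Total: 20 + 2 = 22.

22 weekdays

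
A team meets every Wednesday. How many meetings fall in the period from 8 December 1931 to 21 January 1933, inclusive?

8 December 1931 is a Tuesday.
That's 411 days from start to end, counting both.
411 = 7 × 58 + 5, so there are 58 full weeks plus 5 extra days.
Each full week contributes one Wednesday: 58 so far.
The 5 extra days are Tuesday, Wednesday, Thursday, Friday, Saturday — 1 of them qualifies.
Total: 58 + 1 = 59.

59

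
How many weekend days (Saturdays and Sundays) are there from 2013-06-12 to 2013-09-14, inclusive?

27

2013-06-12 is a Wednesday.
From 2013-06-12 to 2013-09-14 is 95 days inclusive.
95 = 7 × 13 + 4, so there are 13 full weeks plus 4 extra days.
Each full week contributes 2 weekend days (Sat, Sun): 13 × 2 = 26.
The 4 extra days are Wednesday, Thursday, Friday, Saturday — 1 of them qualifies.
Total: 26 + 1 = 27.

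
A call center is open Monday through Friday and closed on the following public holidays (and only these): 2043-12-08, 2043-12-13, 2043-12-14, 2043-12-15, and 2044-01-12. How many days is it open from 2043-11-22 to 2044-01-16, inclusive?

36

2043-11-22 is a Sunday.
That's 56 days from start to end, counting both.
56 = 7 × 8, so the span is exactly 8 full weeks.
Each full week contributes 5 weekdays (Mon–Fri): 8 × 5 = 40.
Holidays: 2043-12-08 (Tue); 2043-12-13 (Sun); 2043-12-14 (Mon); 2043-12-15 (Tue); 2044-01-12 (Tue).
4 of the 5 holidays fall on weekdays; the rest are weekends and were already excluded.
Business days: 40 − 4 = 36.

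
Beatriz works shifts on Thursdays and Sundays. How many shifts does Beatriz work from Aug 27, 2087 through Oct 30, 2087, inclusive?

Aug 27, 2087 is a Wednesday.
That's 65 days from start to end, counting both.
65 = 7 × 9 + 2, so there are 9 full weeks plus 2 extra days.
Each full week contributes 2 days from the set (Thu, Sun): 9 × 2 = 18.
The 2 extra days are Wednesday, Thursday — 1 of them qualifies.
Total: 18 + 1 = 19.

19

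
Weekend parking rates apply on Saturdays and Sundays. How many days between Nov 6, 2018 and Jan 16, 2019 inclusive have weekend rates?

Nov 6, 2018 is a Tuesday.
That's 72 days from start to end, counting both.
72 = 7 × 10 + 2, so there are 10 full weeks plus 2 extra days.
Each full week contributes 2 weekend days (Sat, Sun): 10 × 2 = 20.
The 2 extra days are Tuesday, Wednesday — none qualify.
Total: 20 + 0 = 20.

20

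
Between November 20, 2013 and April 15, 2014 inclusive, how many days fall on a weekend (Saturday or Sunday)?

42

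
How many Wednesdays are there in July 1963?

Jul 1, 1963 is a Monday.
From Jul 1, 1963 to Jul 31, 1963 is 31 days inclusive.
31 = 7 × 4 + 3, so there are 4 full weeks plus 3 extra days.
Each full week contributes one Wednesday: 4 so far.
The 3 extra days are Mon, Tue, Wed — 1 of them qualifies.
Total: 4 + 1 = 5.

5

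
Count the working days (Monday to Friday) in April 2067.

21 weekdays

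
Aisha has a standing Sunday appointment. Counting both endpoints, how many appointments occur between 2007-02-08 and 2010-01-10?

2007-02-08 is a Thursday.
The range spans 1068 days (inclusive of both endpoints).
1068 = 7 × 152 + 4, so there are 152 full weeks plus 4 extra days.
Each full week contributes one Sunday: 152 so far.
The 4 extra days are Thursday, Friday, Saturday, Sunday — 1 of them qualifies.
Total: 152 + 1 = 153.

153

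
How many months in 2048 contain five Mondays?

4

A month has five Mondays exactly when Monday falls within its first (length − 28) days.
Jan: 31 days, starts Wed → 5 of Wed, Thu, Fri
Feb: 29 days, starts Sat → 5 of Sat
Mar: 31 days, starts Sun → 5 of Sun, Mon, Tue ✓
Apr: 30 days, starts Wed → 5 of Wed, Thu
May: 31 days, starts Fri → 5 of Fri, Sat, Sun
Jun: 30 days, starts Mon → 5 of Mon, Tue ✓
Jul: 31 days, starts Wed → 5 of Wed, Thu, Fri
Aug: 31 days, starts Sat → 5 of Sat, Sun, Mon ✓
Sep: 30 days, starts Tue → 5 of Tue, Wed
Oct: 31 days, starts Thu → 5 of Thu, Fri, Sat
Nov: 30 days, starts Sun → 5 of Sun, Mon ✓
Dec: 31 days, starts Tue → 5 of Tue, Wed, Thu
Months with five Mondays: Mar, Jun, Aug, Nov.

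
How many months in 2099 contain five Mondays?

4

A month has five Mondays exactly when Monday falls within its first (length − 28) days.
Jan: 31 days, starts Thu → 5 of Thu, Fri, Sat
Feb: 28 days, starts Sun → 5 of (none)
Mar: 31 days, starts Sun → 5 of Sun, Mon, Tue ✓
Apr: 30 days, starts Wed → 5 of Wed, Thu
May: 31 days, starts Fri → 5 of Fri, Sat, Sun
Jun: 30 days, starts Mon → 5 of Mon, Tue ✓
Jul: 31 days, starts Wed → 5 of Wed, Thu, Fri
Aug: 31 days, starts Sat → 5 of Sat, Sun, Mon ✓
Sep: 30 days, starts Tue → 5 of Tue, Wed
Oct: 31 days, starts Thu → 5 of Thu, Fri, Sat
Nov: 30 days, starts Sun → 5 of Sun, Mon ✓
Dec: 31 days, starts Tue → 5 of Tue, Wed, Thu
Months with five Mondays: Mar, Jun, Aug, Nov.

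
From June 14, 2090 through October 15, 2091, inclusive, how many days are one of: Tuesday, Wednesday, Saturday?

209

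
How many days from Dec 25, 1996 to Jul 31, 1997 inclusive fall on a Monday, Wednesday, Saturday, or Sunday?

125

Dec 25, 1996 is a Wednesday.
From Dec 25, 1996 to Jul 31, 1997 is 219 days inclusive.
219 = 7 × 31 + 2, so there are 31 full weeks plus 2 extra days.
Each full week contributes 4 days from the set (Mon, Wed, Sat, Sun): 31 × 4 = 124.
The 2 extra days are Wed, Thu — 1 of them qualifies.
Total: 124 + 1 = 125.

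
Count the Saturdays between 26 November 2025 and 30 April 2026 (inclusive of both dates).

26 November 2025 is a Wednesday.
That's 156 days from start to end, counting both.
156 = 7 × 22 + 2, so there are 22 full weeks plus 2 extra days.
Each full week contributes one Saturday: 22 so far.
The 2 extra days are Wed, Thu — none qualify.
Total: 22 + 0 = 22.

22 Saturdays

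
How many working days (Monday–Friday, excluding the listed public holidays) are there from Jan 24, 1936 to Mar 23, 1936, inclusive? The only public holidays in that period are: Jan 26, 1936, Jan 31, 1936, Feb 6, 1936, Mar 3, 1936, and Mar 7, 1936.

39 working days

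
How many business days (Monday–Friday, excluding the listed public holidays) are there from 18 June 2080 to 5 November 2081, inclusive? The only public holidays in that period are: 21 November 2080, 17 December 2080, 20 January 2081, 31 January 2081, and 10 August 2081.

18 June 2080 is a Tuesday.
The range spans 506 days (inclusive of both endpoints).
506 = 7 × 72 + 2, so there are 72 full weeks plus 2 extra days.
Each full week contributes 5 weekdays (Mon–Fri): 72 × 5 = 360.
The 2 extra days are Tuesday, Wednesday — 2 of them qualify.
Total: 360 + 2 = 362.
Holidays: 21 November 2080 (Thu); 17 December 2080 (Tue); 20 January 2081 (Mon); 31 January 2081 (Fri); 10 August 2081 (Sun).
4 of the 5 holidays fall on weekdays; the rest are weekends and were already excluded.
Business days: 362 − 4 = 358.

358 business days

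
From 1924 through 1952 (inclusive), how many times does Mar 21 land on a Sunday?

4

Day of week of March 21 in each year:
1924: Fri, 1925: Sat, 1926: Sun ✓, 1927: Mon, 1928: Wed, 1929: Thu, 1930: Fri, 1931: Sat, 1932: Mon, 1933: Tue, 1934: Wed, 1935: Thu, 1936: Sat, 1937: Sun ✓, 1938: Mon, 1939: Tue, 1940: Thu, 1941: Fri, 1942: Sat, 1943: Sun ✓, 1944: Tue, 1945: Wed, 1946: Thu, 1947: Fri, 1948: Sun ✓, 1949: Mon, 1950: Tue, 1951: Wed, 1952: Fri
Sundays: 1926, 1937, 1943, 1948.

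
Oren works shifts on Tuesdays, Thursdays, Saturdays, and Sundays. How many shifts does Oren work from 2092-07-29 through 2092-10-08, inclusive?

41

2092-07-29 is a Tuesday.
That's 72 days from start to end, counting both.
72 = 7 × 10 + 2, so there are 10 full weeks plus 2 extra days.
Each full week contributes 4 days from the set (Tue, Thu, Sat, Sun): 10 × 4 = 40.
The 2 extra days are Tue, Wed — 1 of them qualifies.
Total: 40 + 1 = 41.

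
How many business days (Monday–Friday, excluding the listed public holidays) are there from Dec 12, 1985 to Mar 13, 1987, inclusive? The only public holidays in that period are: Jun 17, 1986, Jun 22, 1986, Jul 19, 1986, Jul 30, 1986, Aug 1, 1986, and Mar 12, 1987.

Dec 12, 1985 is a Thursday.
From Dec 12, 1985 to Mar 13, 1987 is 457 days inclusive.
457 = 7 × 65 + 2, so there are 65 full weeks plus 2 extra days.
Each full week contributes 5 weekdays (Mon–Fri): 65 × 5 = 325.
The 2 extra days are Thursday, Friday — 2 of them qualify.
Total: 325 + 2 = 327.
Holidays: Jun 17, 1986 (Tue); Jun 22, 1986 (Sun); Jul 19, 1986 (Sat); Jul 30, 1986 (Wed); Aug 1, 1986 (Fri); Mar 12, 1987 (Thu).
4 of the 6 holidays fall on weekdays; the rest are weekends and were already excluded.
Business days: 327 − 4 = 323.

323 business days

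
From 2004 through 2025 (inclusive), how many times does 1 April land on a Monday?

3

Day of week of April 1 in each year:
2004: Thu, 2005: Fri, 2006: Sat, 2007: Sun, 2008: Tue, 2009: Wed, 2010: Thu, 2011: Fri, 2012: Sun, 2013: Mon ✓, 2014: Tue, 2015: Wed, 2016: Fri, 2017: Sat, 2018: Sun, 2019: Mon ✓, 2020: Wed, 2021: Thu, 2022: Fri, 2023: Sat, 2024: Mon ✓, 2025: Tue
Mondays: 2013, 2019, 2024.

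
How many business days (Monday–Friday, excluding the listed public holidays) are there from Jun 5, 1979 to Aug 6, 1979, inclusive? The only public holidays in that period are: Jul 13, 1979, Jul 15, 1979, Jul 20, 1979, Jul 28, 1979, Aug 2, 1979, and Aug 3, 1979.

Jun 5, 1979 is a Tuesday.
From Jun 5, 1979 to Aug 6, 1979 is 63 days inclusive.
63 = 7 × 9, so the span is exactly 9 full weeks.
Each full week contributes 5 weekdays (Mon–Fri): 9 × 5 = 45.
Total: 45.
Holidays: Jul 13, 1979 (Fri); Jul 15, 1979 (Sun); Jul 20, 1979 (Fri); Jul 28, 1979 (Sat); Aug 2, 1979 (Thu); Aug 3, 1979 (Fri).
4 of the 6 holidays fall on weekdays; the rest are weekends and were already excluded.
Business days: 45 − 4 = 41.

41 business days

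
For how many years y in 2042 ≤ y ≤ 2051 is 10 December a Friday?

Day of week of December 10 in each year:
2042: Wed, 2043: Thu, 2044: Sat, 2045: Sun, 2046: Mon, 2047: Tue, 2048: Thu, 2049: Fri ✓, 2050: Sat, 2051: Sun
Fridays: 2049.

1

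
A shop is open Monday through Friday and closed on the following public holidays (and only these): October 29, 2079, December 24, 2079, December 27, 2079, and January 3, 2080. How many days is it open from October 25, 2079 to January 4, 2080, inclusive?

October 25, 2079 is a Wednesday.
From October 25, 2079 to January 4, 2080 is 72 days inclusive.
72 = 7 × 10 + 2, so there are 10 full weeks plus 2 extra days.
Each full week contributes 5 weekdays (Mon–Fri): 10 × 5 = 50.
The 2 extra days are Wednesday, Thursday — 2 of them qualify.
Total: 50 + 2 = 52.
Holidays: October 29, 2079 (Sun); December 24, 2079 (Sun); December 27, 2079 (Wed); January 3, 2080 (Wed).
2 of the 4 holidays fall on weekdays; the rest are weekends and were already excluded.
Business days: 52 − 2 = 50.

50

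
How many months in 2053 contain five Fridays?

A month has five Fridays exactly when Friday falls within its first (length − 28) days.
Jan: 31 days, starts Wed → 5 of Wed, Thu, Fri ✓
Feb: 28 days, starts Sat → 5 of (none)
Mar: 31 days, starts Sat → 5 of Sat, Sun, Mon
Apr: 30 days, starts Tue → 5 of Tue, Wed
May: 31 days, starts Thu → 5 of Thu, Fri, Sat ✓
Jun: 30 days, starts Sun → 5 of Sun, Mon
Jul: 31 days, starts Tue → 5 of Tue, Wed, Thu
Aug: 31 days, starts Fri → 5 of Fri, Sat, Sun ✓
Sep: 30 days, starts Mon → 5 of Mon, Tue
Oct: 31 days, starts Wed → 5 of Wed, Thu, Fri ✓
Nov: 30 days, starts Sat → 5 of Sat, Sun
Dec: 31 days, starts Mon → 5 of Mon, Tue, Wed
Months with five Fridays: Jan, May, Aug, Oct.

4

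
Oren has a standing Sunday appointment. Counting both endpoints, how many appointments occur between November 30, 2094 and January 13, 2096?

November 30, 2094 is a Tuesday.
The range spans 410 days (inclusive of both endpoints).
410 = 7 × 58 + 4, so there are 58 full weeks plus 4 extra days.
Each full week contributes one Sunday: 58 so far.
The 4 extra days are Tue, Wed, Thu, Fri — none qualify.
Total: 58 + 0 = 58.

58 Sundays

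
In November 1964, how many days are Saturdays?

Nov 1, 1964 is a Sunday.
From Nov 1, 1964 to Nov 30, 1964 is 30 days inclusive.
30 = 7 × 4 + 2, so there are 4 full weeks plus 2 extra days.
Each full week contributes one Saturday: 4 so far.
The 2 extra days are Sun, Mon — none qualify.
Total: 4 + 0 = 4.

4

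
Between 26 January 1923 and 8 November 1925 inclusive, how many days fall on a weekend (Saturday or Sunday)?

292

26 January 1923 is a Friday.
That's 1018 days from start to end, counting both.
1018 = 7 × 145 + 3, so there are 145 full weeks plus 3 extra days.
Each full week contributes 2 weekend days (Sat, Sun): 145 × 2 = 290.
The 3 extra days are Fri, Sat, Sun — 2 of them qualify.
Total: 290 + 2 = 292.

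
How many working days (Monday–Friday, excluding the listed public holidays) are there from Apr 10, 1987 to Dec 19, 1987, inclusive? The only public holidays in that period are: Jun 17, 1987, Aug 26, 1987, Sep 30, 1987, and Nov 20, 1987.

Apr 10, 1987 is a Friday.
From Apr 10, 1987 to Dec 19, 1987 is 254 days inclusive.
254 = 7 × 36 + 2, so there are 36 full weeks plus 2 extra days.
Each full week contributes 5 weekdays (Mon–Fri): 36 × 5 = 180.
The 2 extra days are Friday, Saturday — 1 of them qualifies.
Total: 180 + 1 = 181.
Holidays: Jun 17, 1987 (Wed); Aug 26, 1987 (Wed); Sep 30, 1987 (Wed); Nov 20, 1987 (Fri).
All 4 holidays fall on weekdays, so subtract 4.
Business days: 181 − 4 = 177.

177 working days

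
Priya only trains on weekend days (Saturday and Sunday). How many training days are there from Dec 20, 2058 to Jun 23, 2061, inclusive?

262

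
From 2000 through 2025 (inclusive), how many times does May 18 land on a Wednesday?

Day of week of May 18 in each year:
2000: Thu, 2001: Fri, 2002: Sat, 2003: Sun, 2004: Tue, 2005: Wed ✓, 2006: Thu, 2007: Fri, 2008: Sun, 2009: Mon, 2010: Tue, 2011: Wed ✓, 2012: Fri, 2013: Sat, 2014: Sun, 2015: Mon, 2016: Wed ✓, 2017: Thu, 2018: Fri, 2019: Sat, 2020: Mon, 2021: Tue, 2022: Wed ✓, 2023: Thu, 2024: Sat, 2025: Sun
Wednesdays: 2005, 2011, 2016, 2022.

4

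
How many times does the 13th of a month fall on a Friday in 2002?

2

The 13th falls on a Friday when the month's 13th has weekday Fri.
Jan 13 is Sun; Feb 13 is Wed; Mar 13 is Wed; Apr 13 is Sat; May 13 is Mon; Jun 13 is Thu; Jul 13 is Sat; Aug 13 is Tue; Sep 13 is Fri ✓; Oct 13 is Sun; Nov 13 is Wed; Dec 13 is Fri ✓.
Friday the 13ths: Sep, Dec.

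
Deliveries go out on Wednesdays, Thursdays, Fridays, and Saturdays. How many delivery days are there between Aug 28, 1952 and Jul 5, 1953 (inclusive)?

179

Aug 28, 1952 is a Thursday.
The range spans 312 days (inclusive of both endpoints).
312 = 7 × 44 + 4, so there are 44 full weeks plus 4 extra days.
Each full week contributes 4 days from the set (Wed, Thu, Fri, Sat): 44 × 4 = 176.
The 4 extra days are Thu, Fri, Sat, Sun — 3 of them qualify.
Total: 176 + 3 = 179.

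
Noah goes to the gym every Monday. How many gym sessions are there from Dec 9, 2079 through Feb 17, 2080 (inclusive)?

10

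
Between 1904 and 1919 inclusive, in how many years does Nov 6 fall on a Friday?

Day of week of November 6 in each year:
1904: Sun, 1905: Mon, 1906: Tue, 1907: Wed, 1908: Fri ✓, 1909: Sat, 1910: Sun, 1911: Mon, 1912: Wed, 1913: Thu, 1914: Fri ✓, 1915: Sat, 1916: Mon, 1917: Tue, 1918: Wed, 1919: Thu
Fridays: 1908, 1914.

2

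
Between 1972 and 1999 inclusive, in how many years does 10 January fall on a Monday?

4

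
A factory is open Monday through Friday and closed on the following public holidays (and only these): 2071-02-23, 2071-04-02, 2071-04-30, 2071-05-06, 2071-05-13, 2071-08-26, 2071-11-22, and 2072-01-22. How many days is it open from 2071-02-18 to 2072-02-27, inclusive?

261

2071-02-18 is a Wednesday.
The range spans 375 days (inclusive of both endpoints).
375 = 7 × 53 + 4, so there are 53 full weeks plus 4 extra days.
Each full week contributes 5 weekdays (Mon–Fri): 53 × 5 = 265.
The 4 extra days are Wednesday, Thursday, Friday, Saturday — 3 of them qualify.
Total: 265 + 3 = 268.
Holidays: 2071-02-23 (Mon); 2071-04-02 (Thu); 2071-04-30 (Thu); 2071-05-06 (Wed); 2071-05-13 (Wed); 2071-08-26 (Wed); 2071-11-22 (Sun); 2072-01-22 (Fri).
7 of the 8 holidays fall on weekdays; the rest are weekends and were already excluded.
Business days: 268 − 7 = 261.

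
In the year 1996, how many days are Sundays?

52

1 January 1996 is a Monday.
From 1 January 1996 to 31 December 1996 is 366 days inclusive.
366 = 7 × 52 + 2, so there are 52 full weeks plus 2 extra days.
Each full week contributes one Sunday: 52 so far.
The 2 extra days are Mon, Tue — none qualify.
Total: 52 + 0 = 52.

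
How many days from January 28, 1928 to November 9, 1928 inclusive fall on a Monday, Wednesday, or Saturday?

123

January 28, 1928 is a Saturday.
The range spans 287 days (inclusive of both endpoints).
287 = 7 × 41, so the span is exactly 41 full weeks.
Each full week contributes 3 days from the set (Mon, Wed, Sat): 41 × 3 = 123.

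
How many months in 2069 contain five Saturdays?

4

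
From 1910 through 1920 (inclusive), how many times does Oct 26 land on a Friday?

1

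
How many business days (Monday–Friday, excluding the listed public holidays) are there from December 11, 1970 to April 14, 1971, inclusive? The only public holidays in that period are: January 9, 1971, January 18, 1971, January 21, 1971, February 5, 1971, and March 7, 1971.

December 11, 1970 is a Friday.
That's 125 days from start to end, counting both.
125 = 7 × 17 + 6, so there are 17 full weeks plus 6 extra days.
Each full week contributes 5 weekdays (Mon–Fri): 17 × 5 = 85.
The 6 extra days are Friday, Saturday, Sunday, Monday, Tuesday, Wednesday — 4 of them qualify.
Total: 85 + 4 = 89.
Holidays: January 9, 1971 (Sat); January 18, 1971 (Mon); January 21, 1971 (Thu); February 5, 1971 (Fri); March 7, 1971 (Sun).
3 of the 5 holidays fall on weekdays; the rest are weekends and were already excluded.
Business days: 89 − 3 = 86.

86 business days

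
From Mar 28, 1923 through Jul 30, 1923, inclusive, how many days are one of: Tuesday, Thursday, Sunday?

53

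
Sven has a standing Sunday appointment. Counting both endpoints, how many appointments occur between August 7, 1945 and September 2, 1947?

108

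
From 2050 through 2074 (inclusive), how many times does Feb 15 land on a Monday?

Day of week of February 15 in each year:
2050: Tue, 2051: Wed, 2052: Thu, 2053: Sat, 2054: Sun, 2055: Mon ✓, 2056: Tue, 2057: Thu, 2058: Fri, 2059: Sat, 2060: Sun, 2061: Tue, 2062: Wed, 2063: Thu, 2064: Fri, 2065: Sun, 2066: Mon ✓, 2067: Tue, 2068: Wed, 2069: Fri, 2070: Sat, 2071: Sun, 2072: Mon ✓, 2073: Wed, 2074: Thu
Mondays: 2055, 2066, 2072.

3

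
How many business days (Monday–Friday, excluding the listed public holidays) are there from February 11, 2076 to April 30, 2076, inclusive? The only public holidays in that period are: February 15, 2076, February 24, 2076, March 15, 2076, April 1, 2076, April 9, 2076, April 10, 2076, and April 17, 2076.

53 business days

February 11, 2076 is a Tuesday.
That's 80 days from start to end, counting both.
80 = 7 × 11 + 3, so there are 11 full weeks plus 3 extra days.
Each full week contributes 5 weekdays (Mon–Fri): 11 × 5 = 55.
The 3 extra days are Tue, Wed, Thu — 3 of them qualify.
Total: 55 + 3 = 58.
Holidays: February 15, 2076 (Sat); February 24, 2076 (Mon); March 15, 2076 (Sun); April 1, 2076 (Wed); April 9, 2076 (Thu); April 10, 2076 (Fri); April 17, 2076 (Fri).
5 of the 7 holidays fall on weekdays; the rest are weekends and were already excluded.
Business days: 58 − 5 = 53.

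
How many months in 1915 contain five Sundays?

A month has five Sundays exactly when Sunday falls within its first (length − 28) days.
Jan: 31 days, starts Fri → 5 of Fri, Sat, Sun ✓
Feb: 28 days, starts Mon → 5 of (none)
Mar: 31 days, starts Mon → 5 of Mon, Tue, Wed
Apr: 30 days, starts Thu → 5 of Thu, Fri
May: 31 days, starts Sat → 5 of Sat, Sun, Mon ✓
Jun: 30 days, starts Tue → 5 of Tue, Wed
Jul: 31 days, starts Thu → 5 of Thu, Fri, Sat
Aug: 31 days, starts Sun → 5 of Sun, Mon, Tue ✓
Sep: 30 days, starts Wed → 5 of Wed, Thu
Oct: 31 days, starts Fri → 5 of Fri, Sat, Sun ✓
Nov: 30 days, starts Mon → 5 of Mon, Tue
Dec: 31 days, starts Wed → 5 of Wed, Thu, Fri
Months with five Sundays: Jan, May, Aug, Oct.

4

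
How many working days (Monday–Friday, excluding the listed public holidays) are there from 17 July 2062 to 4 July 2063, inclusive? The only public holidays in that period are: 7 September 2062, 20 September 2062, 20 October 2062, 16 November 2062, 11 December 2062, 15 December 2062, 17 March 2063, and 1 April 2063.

17 July 2062 is a Monday.
That's 353 days from start to end, counting both.
353 = 7 × 50 + 3, so there are 50 full weeks plus 3 extra days.
Each full week contributes 5 weekdays (Mon–Fri): 50 × 5 = 250.
The 3 extra days are Mon, Tue, Wed — 3 of them qualify.
Total: 250 + 3 = 253.
Holidays: 7 September 2062 (Thu); 20 September 2062 (Wed); 20 October 2062 (Fri); 16 November 2062 (Thu); 11 December 2062 (Mon); 15 December 2062 (Fri); 17 March 2063 (Sat); 1 April 2063 (Sun).
6 of the 8 holidays fall on weekdays; the rest are weekends and were already excluded.
Business days: 253 − 6 = 247.

247 working days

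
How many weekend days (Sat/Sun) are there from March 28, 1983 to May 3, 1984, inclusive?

March 28, 1983 is a Monday.
The range spans 403 days (inclusive of both endpoints).
403 = 7 × 57 + 4, so there are 57 full weeks plus 4 extra days.
Each full week contributes 2 weekend days (Sat, Sun): 57 × 2 = 114.
The 4 extra days are Monday, Tuesday, Wednesday, Thursday — none qualify.
Total: 114 + 0 = 114.

114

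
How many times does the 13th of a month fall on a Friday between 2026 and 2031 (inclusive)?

10

Friday-the-13ths by year:
2026: Feb, Mar, Nov
2027: Aug
2028: Oct
2029: Apr, Jul
2030: Sep, Dec
2031: Jun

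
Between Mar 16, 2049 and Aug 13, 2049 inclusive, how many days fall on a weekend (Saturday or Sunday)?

42

Mar 16, 2049 is a Tuesday.
The range spans 151 days (inclusive of both endpoints).
151 = 7 × 21 + 4, so there are 21 full weeks plus 4 extra days.
Each full week contributes 2 weekend days (Sat, Sun): 21 × 2 = 42.
The 4 extra days are Tue, Wed, Thu, Fri — none qualify.
Total: 42 + 0 = 42.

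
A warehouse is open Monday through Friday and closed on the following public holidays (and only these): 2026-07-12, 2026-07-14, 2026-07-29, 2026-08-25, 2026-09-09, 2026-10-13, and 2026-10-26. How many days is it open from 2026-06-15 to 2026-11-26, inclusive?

113 business days

2026-06-15 is a Monday.
That's 165 days from start to end, counting both.
165 = 7 × 23 + 4, so there are 23 full weeks plus 4 extra days.
Each full week contributes 5 weekdays (Mon–Fri): 23 × 5 = 115.
The 4 extra days are Monday, Tuesday, Wednesday, Thursday — 4 of them qualify.
Total: 115 + 4 = 119.
Holidays: 2026-07-12 (Sun); 2026-07-14 (Tue); 2026-07-29 (Wed); 2026-08-25 (Tue); 2026-09-09 (Wed); 2026-10-13 (Tue); 2026-10-26 (Mon).
6 of the 7 holidays fall on weekdays; the rest are weekends and were already excluded.
Business days: 119 − 6 = 113.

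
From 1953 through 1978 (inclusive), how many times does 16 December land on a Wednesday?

4

Day of week of December 16 in each year:
1953: Wed ✓, 1954: Thu, 1955: Fri, 1956: Sun, 1957: Mon, 1958: Tue, 1959: Wed ✓, 1960: Fri, 1961: Sat, 1962: Sun, 1963: Mon, 1964: Wed ✓, 1965: Thu, 1966: Fri, 1967: Sat, 1968: Mon, 1969: Tue, 1970: Wed ✓, 1971: Thu, 1972: Sat, 1973: Sun, 1974: Mon, 1975: Tue, 1976: Thu, 1977: Fri, 1978: Sat
Wednesdays: 1953, 1959, 1964, 1970.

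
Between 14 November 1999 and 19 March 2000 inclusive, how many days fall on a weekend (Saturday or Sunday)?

14 November 1999 is a Sunday.
The range spans 127 days (inclusive of both endpoints).
127 = 7 × 18 + 1, so there are 18 full weeks plus 1 extra day.
Each full week contributes 2 weekend days (Sat, Sun): 18 × 2 = 36.
The 1 extra day is Sun — 1 of them qualifies.
Total: 36 + 1 = 37.

37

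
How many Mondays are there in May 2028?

5

1 May 2028 is a Monday.
The range spans 31 days (inclusive of both endpoints).
31 = 7 × 4 + 3, so there are 4 full weeks plus 3 extra days.
Each full week contributes one Monday: 4 so far.
The 3 extra days are Mon, Tue, Wed — 1 of them qualifies.
Total: 4 + 1 = 5.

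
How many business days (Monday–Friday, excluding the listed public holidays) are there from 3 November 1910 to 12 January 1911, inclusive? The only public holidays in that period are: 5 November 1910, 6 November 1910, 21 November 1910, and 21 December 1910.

49 business days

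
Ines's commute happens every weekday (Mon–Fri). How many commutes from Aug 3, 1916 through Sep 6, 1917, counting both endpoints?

Aug 3, 1916 is a Thursday.
The range spans 400 days (inclusive of both endpoints).
400 = 7 × 57 + 1, so there are 57 full weeks plus 1 extra day.
Each full week contributes 5 weekdays (Mon–Fri): 57 × 5 = 285.
The 1 extra day is Thu — 1 of them qualifies.
Total: 285 + 1 = 286.

286 weekdays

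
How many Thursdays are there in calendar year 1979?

52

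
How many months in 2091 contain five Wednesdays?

A month has five Wednesdays exactly when Wednesday falls within its first (length − 28) days.
Jan: 31 days, starts Mon → 5 of Mon, Tue, Wed ✓
Feb: 28 days, starts Thu → 5 of (none)
Mar: 31 days, starts Thu → 5 of Thu, Fri, Sat
Apr: 30 days, starts Sun → 5 of Sun, Mon
May: 31 days, starts Tue → 5 of Tue, Wed, Thu ✓
Jun: 30 days, starts Fri → 5 of Fri, Sat
Jul: 31 days, starts Sun → 5 of Sun, Mon, Tue
Aug: 31 days, starts Wed → 5 of Wed, Thu, Fri ✓
Sep: 30 days, starts Sat → 5 of Sat, Sun
Oct: 31 days, starts Mon → 5 of Mon, Tue, Wed ✓
Nov: 30 days, starts Thu → 5 of Thu, Fri
Dec: 31 days, starts Sat → 5 of Sat, Sun, Mon
Months with five Wednesdays: Jan, May, Aug, Oct.

4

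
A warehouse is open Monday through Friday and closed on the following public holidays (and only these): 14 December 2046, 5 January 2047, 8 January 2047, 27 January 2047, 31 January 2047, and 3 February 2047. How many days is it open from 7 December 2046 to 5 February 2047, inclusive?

40

7 December 2046 is a Friday.
The range spans 61 days (inclusive of both endpoints).
61 = 7 × 8 + 5, so there are 8 full weeks plus 5 extra days.
Each full week contributes 5 weekdays (Mon–Fri): 8 × 5 = 40.
The 5 extra days are Friday, Saturday, Sunday, Monday, Tuesday — 3 of them qualify.
Total: 40 + 3 = 43.
Holidays: 14 December 2046 (Fri); 5 January 2047 (Sat); 8 January 2047 (Tue); 27 January 2047 (Sun); 31 January 2047 (Thu); 3 February 2047 (Sun).
3 of the 6 holidays fall on weekdays; the rest are weekends and were already excluded.
Business days: 43 − 3 = 40.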